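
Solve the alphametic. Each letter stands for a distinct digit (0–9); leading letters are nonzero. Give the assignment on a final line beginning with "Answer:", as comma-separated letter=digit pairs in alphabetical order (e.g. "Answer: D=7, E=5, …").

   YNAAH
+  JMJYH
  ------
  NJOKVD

Step 1. [col 1: H + H ≡ D (mod 10)] several values work for D in column 1 (H + H ≡ D (mod 10), carry-in 0); try D=4, so D=4.
Step 2. [col 1: H + H ≡ D (mod 10)] several values work for H in column 1 (H + H ≡ D (mod 10), carry-in 0); try H=2, so H=2.
Step 3. [col 2: A + Y ≡ V (mod 10)] no forcing yet in column 2 (carry-in 0); Y=9 is free and consistent — try it ⇒ Y=9.
Step 4. [col 2: A + Y ≡ V (mod 10)] V=6 is one option consistent with column 2 (A + Y ≡ V (mod 10), carry-in 0) — take it ⇒ V=6.
Step 5. [N] the sum has 6 digits but both addends have 5; that extra leading digit N is the final carry, namely 1. So N=1.
Step 6. [col 2: A + Y ≡ V (mod 10)] from column 2 (Y=9, V=6, carry-in 0, digits 1,2,4,6,9 already taken and all letters distinct): A must equal 7, so A=7.
Step 7. [col 3: A + J ≡ K (mod 10)] K=3 is one option consistent with column 3 (A + J ≡ K (mod 10), carry-in 1) — take it. So K=3.
Step 8. [col 3: A + J ≡ K (mod 10)] column 3: given A=7, K=3, carry-in 1, and digits 1,2,3,4,6,7,9 already taken and all letters distinct, A+J≡K (mod 10) forces J=5, so J=5.
Step 9. [col 4: N + M ≡ O (mod 10)] column 4: given N=1, carry-in 1, and digits 1,2,3,4,5,6,7,9 already taken and all letters distinct, N+M≡O (mod 10) forces O=0. So O=0.
Step 10. [col 4: N + M ≡ O (mod 10)] column 4: given N=1, O=0, carry-in 1, and digits 0,1,2,3,4,5,6,7,9 already taken and all letters distinct, N+M≡O (mod 10) forces M=8 ⇒ M=8.

Answer: A=7, D=4, H=2, J=5, K=3, M=8, N=1, O=0, V=6, Y=9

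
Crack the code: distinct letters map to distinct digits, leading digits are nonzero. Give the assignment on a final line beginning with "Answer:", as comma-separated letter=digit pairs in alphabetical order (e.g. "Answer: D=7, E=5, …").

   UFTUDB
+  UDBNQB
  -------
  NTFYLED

Step 1. [col 1: B + B ≡ D (mod 10)] several values work for D in column 1 (B + B ≡ D (mod 10), carry-in 0); try D=0, so D=0.
Step 2. [N] the sum has 7 digits but both addends have 6; that extra leading digit N is the final carry, namely 1. So N=1.
Step 3. [col 1: B + B ≡ D (mod 10)] column 1: given D=0, carry-in 0, and digits 0,1 already taken and all letters distinct, B+B≡D (mod 10) forces B=5 ⇒ B=5.
Step 4. [col 2: D + Q ≡ E (mod 10)] column 2 (D + Q ≡ E (mod 10), carry-in 1) doesn't pin Q yet; pick Q=2 and continue. So Q=2.
Step 5. [col 2: D + Q ≡ E (mod 10)] in column 2 we have D+Q≡E with carry-in 1; given D=0, Q=2 and digits 0,1,2,5 already taken and all letters distinct, that pins E to 3, so E=3.
Step 6. [col 3: U + N ≡ L (mod 10)] L=8 is one option consistent with column 3 (U + N ≡ L (mod 10), carry-in 0) — take it. So L=8.
Step 7. [col 3: U + N ≡ L (mod 10)] column 3 reads U+N+carry(0)=L with N=1, L=8; with digits 0,1,2,3,5,8 already taken and all letters distinct, the only value for U is 7, so U=7.
Step 8. [col 4: T + B ≡ Y (mod 10)] Y=9 is one option consistent with column 4 (T + B ≡ Y (mod 10), carry-in 0) — take it, so Y=9.
Step 9. [col 4: T + B ≡ Y (mod 10)] in column 4 we have T+B≡Y with carry-in 0; given B=5, Y=9 and digits 0,1,2,3,5,7,8,9 already taken and all letters distinct, that pins T to 4 ⇒ T=4.
Step 10. [col 5: F + D ≡ F (mod 10)] column 5 reads F+D+carry(0)=F with D=0; with digits 0,1,2,3,4,5,7,8,9 already taken and all letters distinct, the only value for F is 6, so F=6.

Answer: B=5, D=0, E=3, F=6, L=8, N=1, Q=2, T=4, U=7, Y=9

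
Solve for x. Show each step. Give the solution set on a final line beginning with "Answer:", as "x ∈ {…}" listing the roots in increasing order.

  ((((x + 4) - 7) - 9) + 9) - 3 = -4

Step 1. [((((x + 4) - 7) - 9) + 9) - 3 = -4] -3 is outermost — add 3 both sides, so sub: (((x + 4) - 7) - 9) + 9 = -1.
Step 2. [(((x + 4) - 7) - 9) + 9 = -1] +9 is outermost — subtract 9 both sides ⇒ sub: ((x + 4) - 7) - 9 = -10.
Step 3. [((x + 4) - 7) - 9 = -10] peel the -9: add 9 from each side. So sub: (x + 4) - 7 = -1.
Step 4. [(x + 4) - 7 = -1] peel the -7: add 7 from each side, so sub: x + 4 = 6.
Step 5. [x + 4 = 6] 4 comes off first (subtract 4) ⇒ sub: x = 2.

Answer: x ∈ {2}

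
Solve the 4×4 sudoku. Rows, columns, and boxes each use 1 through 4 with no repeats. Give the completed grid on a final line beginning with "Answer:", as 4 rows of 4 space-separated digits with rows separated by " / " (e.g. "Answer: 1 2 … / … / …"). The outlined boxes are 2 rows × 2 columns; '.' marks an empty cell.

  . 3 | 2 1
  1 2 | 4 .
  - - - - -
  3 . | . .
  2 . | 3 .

Step 1. [r4c2∈{1,4}] r4c2 is the only open cell in row 4 admitting 1, so r4c2=1.
Step 2. [r3c4∈{2,4}] in row 3, 2 fits only at r3c4, so r3c4=2.
Step 3. [r3c2∈{4}] r3c2 has the single candidate 4, so r3c2=4.
Step 4. [r4c4∈{4}] r4c4 is down to just 4 ⇒ r4c4=4.
Step 5. [r3c3∈{1}] nothing but 1 survives at r3c3, so r3c3=1.
Step 6. [r2c4∈{3}] r2c4 is down to just 3 ⇒ r2c4=3.
Step 7. [r1c1∈{4}] only 4 remains possible at r1c1. So r1c1=4.

Answer: 4 3 2 1 / 1 2 4 3 / 3 4 1 2 / 2 1 3 4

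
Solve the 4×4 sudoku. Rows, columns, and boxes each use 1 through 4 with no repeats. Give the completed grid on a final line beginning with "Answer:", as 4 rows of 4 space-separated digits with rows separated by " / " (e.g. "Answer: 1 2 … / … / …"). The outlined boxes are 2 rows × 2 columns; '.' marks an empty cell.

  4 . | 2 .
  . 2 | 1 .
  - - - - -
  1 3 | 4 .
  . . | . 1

Step 1. [r2c1∈{3}] r2c1's peers cover all but 3 ⇒ r2c1=3.
Step 2. [r2c4∈{4}] r2c4 has the single candidate 4, so r2c4=4.
Step 3. [r4c2∈{4}] r4c2 has the single candidate 4 ⇒ r4c2=4.
Step 4. [r1c4∈{3}] r1c4 is down to just 3. So r1c4=3.
Step 5. [r4c1∈{2}] r4c1 has the single candidate 2, so r4c1=2.
Step 6. [r3c4∈{2}] nothing but 2 survives at r3c4 ⇒ r3c4=2.
Step 7. [r1c2∈{1}] only 1 remains possible at r1c2 ⇒ r1c2=1.
Step 8. [r4c3∈{3}] nothing but 3 survives at r4c3. So r4c3=3.

Answer: 4 1 2 3 / 3 2 1 4 / 1 3 4 2 / 2 4 3 1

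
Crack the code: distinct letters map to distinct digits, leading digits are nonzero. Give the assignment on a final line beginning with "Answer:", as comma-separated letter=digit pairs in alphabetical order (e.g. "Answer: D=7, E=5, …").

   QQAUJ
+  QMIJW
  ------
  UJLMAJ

Step 1. [U] the sum has 6 digits but both addends have 5; that extra leading digit U is the final carry, namely 1, so U=1.
Step 2. [col 1: J + W ≡ J (mod 10)] column 1 reads J+W+carry(0)=J with nothing yet; with digits 1 already taken and all letters distinct, the only value for W is 0. So W=0.
Step 3. [col 1: J + W ≡ J (mod 10)] several values work for J in column 1 (J + W ≡ J (mod 10), carry-in 0); try J=5, so J=5.
Step 4. [col 2: U + J ≡ A (mod 10)] from column 2 (U=1, J=5, carry-in 0, digits 0,1,5 already taken and all letters distinct): A must equal 6 ⇒ A=6.
Step 5. [col 3: A + I ≡ M (mod 10)] no forcing yet in column 3 (carry-in 0); I=8 is free and consistent — try it, so I=8.
Step 6. [col 3: A + I ≡ M (mod 10)] from column 3 (A=6, I=8, carry-in 0, digits 0,1,5,6,8 already taken and all letters distinct): M must equal 4. So M=4.
Step 7. [col 4: Q + M ≡ L (mod 10)] column 4 (Q + M ≡ L (mod 10), carry-in 1) doesn't pin L yet; pick L=2 and continue ⇒ L=2.
Step 8. [col 4: Q + M ≡ L (mod 10)] in column 4 we have Q+M≡L with carry-in 1; given M=4, L=2 and digits 0,1,2,4,5,6,8 already taken and all letters distinct, that pins Q to 7 ⇒ Q=7.

Answer: A=6, I=8, J=5, L=2, M=4, Q=7, U=1, W=0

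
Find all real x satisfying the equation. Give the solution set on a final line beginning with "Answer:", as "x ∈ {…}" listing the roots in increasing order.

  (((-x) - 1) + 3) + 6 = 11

Step 1. [(((-x) - 1) + 3) + 6 = 11] the outer +6 inverts by subtracting 6 ⇒ sub: ((-x) - 1) + 3 = 5.
Step 2. [((-x) - 1) + 3 = 5] 3 comes off first (subtract 3) ⇒ sub: (-x) - 1 = 2.
Step 3. [(-x) - 1 = 2] peel the -1: add 1 from each side, so sub: -x = 3.
Step 4. [-x = 3] flip signs both sides. So neg: x = -3.

Answer: x ∈ {-3}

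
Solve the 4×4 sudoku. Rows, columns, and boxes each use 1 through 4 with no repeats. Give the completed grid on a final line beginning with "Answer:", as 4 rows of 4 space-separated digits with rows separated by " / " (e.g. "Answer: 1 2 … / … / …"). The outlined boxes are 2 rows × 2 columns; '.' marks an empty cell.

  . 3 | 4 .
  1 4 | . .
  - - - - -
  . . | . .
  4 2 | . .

Step 1. [r1c4∈{1,2}] across row 1, 1 lands solely at r1c4 ⇒ r1c4=1.
Step 2. [r4c4∈{3}] r4c4 is down to just 3, so r4c4=3.
Step 3. [r2c4∈{2}] r2c4's peers cover all but 2 ⇒ r2c4=2.
Step 4. [r3c2∈{1}] r3c2 is down to just 1. So r3c2=1.
Step 5. [r3c1∈{3}] r3c1's peers cover all but 3, so r3c1=3.
Step 6. [r1c1∈{2}] only 2 remains possible at r1c1. So r1c1=2.
Step 7. [r3c4∈{4}] only 4 remains possible at r3c4, so r3c4=4.
Step 8. [r4c3∈{1}] r4c3 has the single candidate 1. So r4c3=1.
Step 9. [r2c3∈{3}] r2c3 has the single candidate 3, so r2c3=3.
Step 10. [r3c3∈{2}] r3c3 is down to just 2, so r3c3=2.

Answer: 2 3 4 1 / 1 4 3 2 / 3 1 2 4 / 4 2 1 3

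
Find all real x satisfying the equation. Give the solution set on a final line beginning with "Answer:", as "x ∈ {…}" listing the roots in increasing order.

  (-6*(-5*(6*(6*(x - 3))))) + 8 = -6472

Step 1. [(-6*(-5*(6*(6*(x - 3))))) + 8 = -6472] 8 comes off first (subtract 8) ⇒ sub: -6*(-5*(6*(6*(x - 3)))) = -6480.
Step 2. [-6*(-5*(6*(6*(x - 3)))) = -6480] -6·(inner) — divide through by -6 ⇒ div: -5*(6*(6*(x - 3))) = 1080.
Step 3. [-5*(6*(6*(x - 3))) = 1080] divide by the outer -5 ⇒ div: 6*(6*(x - 3)) = -216.
Step 4. [6*(6*(x - 3)) = -216] 6 out front; divide by 6, so div: 6*(x - 3) = -36.
Step 5. [6*(x - 3) = -36] divide by the outer 6 ⇒ div: x - 3 = -6.
Step 6. [x - 3 = -6] peel the -3: add 3 from each side. So sub: x = -3.

Answer: x ∈ {-3}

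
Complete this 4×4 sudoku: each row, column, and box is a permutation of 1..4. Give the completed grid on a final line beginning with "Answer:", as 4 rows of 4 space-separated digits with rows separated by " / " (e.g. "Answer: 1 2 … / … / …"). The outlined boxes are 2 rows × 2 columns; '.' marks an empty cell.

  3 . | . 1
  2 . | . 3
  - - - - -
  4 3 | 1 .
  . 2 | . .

Step 1. [r2c3∈{4}] nothing but 4 survives at r2c3, so r2c3=4.
Step 2. [r4c3∈{3}] r4c3 has the single candidate 3, so r4c3=3.
Step 3. [r4c1∈{1}] r4c1 is down to just 1, so r4c1=1.
Step 4. [r2c2∈{1}] r2c2's peers cover all but 1, so r2c2=1.
Step 5. [r4c4∈{4}] r4c4 has the single candidate 4. So r4c4=4.
Step 6. [r3c4∈{2}] r3c4 has the single candidate 2, so r3c4=2.
Step 7. [r1c3∈{2}] r1c3's peers cover all but 2, so r1c3=2.
Step 8. [r1c2∈{4}] r1c2 is down to just 4, so r1c2=4.

Answer: 3 4 2 1 / 2 1 4 3 / 4 3 1 2 / 1 2 3 4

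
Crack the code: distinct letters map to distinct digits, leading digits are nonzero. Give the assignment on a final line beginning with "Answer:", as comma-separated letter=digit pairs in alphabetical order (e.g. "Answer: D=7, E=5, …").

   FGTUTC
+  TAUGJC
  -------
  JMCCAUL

Step 1. [J] the sum has 7 digits but both addends have 6; that extra leading digit J is the final carry, namely 1. So J=1.
Step 2. [col 1: C + C ≡ L (mod 10)] several values work for L in column 1 (C + C ≡ L (mod 10), carry-in 0); try L=8, so L=8.
Step 3. [col 1: C + C ≡ L (mod 10)] no forcing yet in column 1 (carry-in 0); C=4 is free and consistent — try it, so C=4.
Step 4. [col 2: T + J ≡ U (mod 10)] several values work for U in column 2 (T + J ≡ U (mod 10), carry-in 0); try U=7, so U=7.
Step 5. [col 2: T + J ≡ U (mod 10)] column 2 reads T+J+carry(0)=U with J=1, U=7; with digits 1,4,7,8 already taken and all letters distinct, the only value for T is 6, so T=6.
Step 6. [col 3: U + G ≡ A (mod 10)] column 3 (U + G ≡ A (mod 10), carry-in 0) doesn't pin A yet; pick A=0 and continue. So A=0.
Step 7. [col 3: U + G ≡ A (mod 10)] column 3 reads U+G+carry(0)=A with U=7, A=0; with digits 0,1,4,6,7,8 already taken and all letters distinct, the only value for G is 3. So G=3.
Step 8. [col 6: F + T ≡ M (mod 10)] column 6: given T=6, carry-in 0, and digits 0,1,3,4,6,7,8 already taken and all letters distinct, F+T≡M (mod 10) forces M=5 ⇒ M=5.
Step 9. [col 6: F + T ≡ M (mod 10)] column 6: given T=6, M=5, carry-in 0, and digits 0,1,3,4,5,6,7,8 already taken and all letters distinct, F+T≡M (mod 10) forces F=9 ⇒ F=9.

Answer: A=0, C=4, F=9, G=3, J=1, L=8, M=5, T=6, U=7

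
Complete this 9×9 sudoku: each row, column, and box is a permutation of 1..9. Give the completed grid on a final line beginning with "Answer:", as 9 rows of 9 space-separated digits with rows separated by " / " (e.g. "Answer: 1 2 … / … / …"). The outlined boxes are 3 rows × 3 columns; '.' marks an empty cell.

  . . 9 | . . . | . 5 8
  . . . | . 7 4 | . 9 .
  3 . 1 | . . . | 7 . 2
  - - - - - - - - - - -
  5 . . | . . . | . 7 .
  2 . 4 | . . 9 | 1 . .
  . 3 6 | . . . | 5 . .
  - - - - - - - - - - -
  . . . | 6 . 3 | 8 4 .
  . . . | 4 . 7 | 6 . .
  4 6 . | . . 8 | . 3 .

Step 1. [r4c3∈{8}] r4c3 is down to just 8. So r4c3=8.
Step 2. [r8c8∈{1,2}] 1 has one home in col 8: r8c8, so r8c8=1.
Step 3. [r9c7∈{2,9}] r9c7 is the only open cell in box 9 admitting 2. So r9c7=2.
Step 4. [r4c7∈{3,4,9}] col 7 places 9 nowhere but r4c7, so r4c7=9.
Step 5. [r4c2∈{1}] r4c2 has the single candidate 1 ⇒ r4c2=1.
Step 6. [r3c6∈{5,6}] in col 6, 5 fits only at r3c6 ⇒ r3c6=5.
Step 7. [r6c8∈{2,8}] across col 8, 2 lands solely at r6c8 ⇒ r6c8=2.
Step 8. [r5c2∈{7}] r5c2 is down to just 7 ⇒ r5c2=7.
Step 9. [r3c8∈{6}] only 6 remains possible at r3c8 ⇒ r3c8=6.
Step 10. [r6c6∈{1}] r6c6 has the single candidate 1. So r6c6=1.
Step 11. [r2c7∈{3}] r2c7 has the single candidate 3 ⇒ r2c7=3.
Step 12. [r7c1∈{1,7,9}] 1 has one home in col 1: r7c1, so r7c1=1.
Step 13. [r5c8∈{8}] r5c8's peers cover all but 8, so r5c8=8.
Step 14. [r8c3∈{2,3,5}] across row 8, 3 lands solely at r8c3, so r8c3=3.
Step 15. [r6c9∈{4}] r6c9 is down to just 4 ⇒ r6c9=4.
Step 16. [r4c5∈{2,3,4,6}] across row 4, 4 lands solely at r4c5. So r4c5=4.
Step 17. [r2c1∈{6,8}] r2c1 is the only open cell in row 2 admitting 6 ⇒ r2c1=6.
Step 18. [r8c1∈{8,9}] 8 has one home in col 1: r8c1. So r8c1=8.
Step 19. [r3c2∈{4,8}] r3c2 is the only open cell in row 3 admitting 4, so r3c2=4.
Step 20. [r1c2∈{2}] only 2 remains possible at r1c2 ⇒ r1c2=2.
Step 21. [r2c3∈{5}] nothing but 5 survives at r2c3. So r2c3=5.
Step 22. [r8c5∈{2,5,9}] r8c5 is the only open cell in row 8 admitting 2. So r8c5=2.
Step 23. [r2c4∈{1,2,8}] row 2 places 2 nowhere but r2c4 ⇒ r2c4=2.
Step 24. [r4c4∈{3}] r4c4's peers cover all but 3. So r4c4=3.
Step 25. [r6c5∈{8}] r6c5 is down to just 8 ⇒ r6c5=8.
Step 26. [r3c5∈{9}] r3c5 is down to just 9, so r3c5=9.
Step 27. [r7c5∈{5}] r7c5's peers cover all but 5. So r7c5=5.
Step 28. [r9c9∈{5,7,9}] r9c9 is the only open cell in row 9 admitting 5 ⇒ r9c9=5.
Step 29. [r5c5∈{6}] only 6 remains possible at r5c5. So r5c5=6.
Step 30. [r1c4∈{1}] r1c4's peers cover all but 1. So r1c4=1.
Step 31. [r8c9∈{9}] r8c9 is down to just 9, so r8c9=9.
Step 32. [r7c9∈{7}] only 7 remains possible at r7c9 ⇒ r7c9=7.
Step 33. [r7c3∈{2}] only 2 remains possible at r7c3. So r7c3=2.
Step 34. [r5c4∈{5}] r5c4's peers cover all but 5, so r5c4=5.
Step 35. [r7c2∈{9}] r7c2's peers cover all but 9, so r7c2=9.
Step 36. [r2c2∈{8}] r2c2 has the single candidate 8 ⇒ r2c2=8.
Step 37. [r1c6∈{6}] r1c6 is down to just 6, so r1c6=6.
Step 38. [r6c1∈{9}] r6c1's peers cover all but 9, so r6c1=9.
Step 39. [r5c9∈{3}] r5c9 has the single candidate 3, so r5c9=3.
Step 40. [r9c5∈{1}] only 1 remains possible at r9c5. So r9c5=1.
Step 41. [r2c9∈{1}] r2c9's peers cover all but 1, so r2c9=1.
Step 42. [r4c6∈{2}] r4c6 is down to just 2 ⇒ r4c6=2.
Step 43. [r8c2∈{5}] r8c2 is down to just 5 ⇒ r8c2=5.
Step 44. [r3c4∈{8}] only 8 remains possible at r3c4. So r3c4=8.
Step 45. [r4c9∈{6}] nothing but 6 survives at r4c9. So r4c9=6.
Step 46. [r9c3∈{7}] r9c3 has the single candidate 7. So r9c3=7.
Step 47. [r6c4∈{7}] r6c4 is down to just 7 ⇒ r6c4=7.
Step 48. [r1c7∈{4}] nothing but 4 survives at r1c7 ⇒ r1c7=4.
Step 49. [r1c1∈{7}] r1c1 has the single candidate 7. So r1c1=7.
Step 50. [r9c4∈{9}] r9c4 is down to just 9, so r9c4=9.
Step 51. [r1c5∈{3}] r1c5 is down to just 3. So r1c5=3.

Answer: 7 2 9 1 3 6 4 5 8 / 6 8 5 2 7 4 3 9 1 / 3 4 1 8 9 5 7 6 2 / 5 1 8 3 4 2 9 7 6 / 2 7 4 5 6 9 1 8 3 / 9 3 6 7 8 1 5 2 4 / 1 9 2 6 5 3 8 4 7 / 8 5 3 4 2 7 6 1 9 / 4 6 7 9 1 8 2 3 5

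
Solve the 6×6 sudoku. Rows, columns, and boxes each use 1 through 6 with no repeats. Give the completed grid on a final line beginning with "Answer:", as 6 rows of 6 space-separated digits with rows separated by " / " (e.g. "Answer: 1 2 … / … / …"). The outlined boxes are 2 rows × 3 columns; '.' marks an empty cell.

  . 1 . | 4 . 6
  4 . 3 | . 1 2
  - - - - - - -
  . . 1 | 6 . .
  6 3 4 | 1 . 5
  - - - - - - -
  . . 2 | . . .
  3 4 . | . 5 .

Step 1. [r3c2∈{2,5}] r3c2 is the only open cell in col 2 admitting 2. So r3c2=2.
Step 2. [r5c5∈{3,4,6}] r5c5 is the only open cell in col 5 admitting 6. So r5c5=6.
Step 3. [r5c6∈{1,3,4}] row 5 places 4 nowhere but r5c6. So r5c6=4.
Step 4. [r5c2∈{5}] nothing but 5 survives at r5c2 ⇒ r5c2=5.
Step 5. [r3c1∈{5}] r3c1 has the single candidate 5 ⇒ r3c1=5.
Step 6. [r1c5∈{3}] nothing but 3 survives at r1c5 ⇒ r1c5=3.
Step 7. [r6c6∈{1}] r6c6's peers cover all but 1 ⇒ r6c6=1.
Step 8. [r1c1∈{2}] r1c1 is down to just 2. So r1c1=2.
Step 9. [r6c4∈{2}] only 2 remains possible at r6c4 ⇒ r6c4=2.
Step 10. [r6c3∈{6}] nothing but 6 survives at r6c3 ⇒ r6c3=6.
Step 11. [r1c3∈{5}] r1c3 is down to just 5, so r1c3=5.
Step 12. [r5c1∈{1}] r5c1's peers cover all but 1, so r5c1=1.
Step 13. [r4c5∈{2}] nothing but 2 survives at r4c5. So r4c5=2.
Step 14. [r3c5∈{4}] only 4 remains possible at r3c5 ⇒ r3c5=4.
Step 15. [r2c2∈{6}] nothing but 6 survives at r2c2, so r2c2=6.
Step 16. [r2c4∈{5}] r2c4 is down to just 5, so r2c4=5.
Step 17. [r5c4∈{3}] r5c4's peers cover all but 3, so r5c4=3.
Step 18. [r3c6∈{3}] r3c6 is down to just 3, so r3c6=3.

Answer: 2 1 5 4 3 6 / 4 6 3 5 1 2 / 5 2 1 6 4 3 / 6 3 4 1 2 5 / 1 5 2 3 6 4 / 3 4 6 2 5 1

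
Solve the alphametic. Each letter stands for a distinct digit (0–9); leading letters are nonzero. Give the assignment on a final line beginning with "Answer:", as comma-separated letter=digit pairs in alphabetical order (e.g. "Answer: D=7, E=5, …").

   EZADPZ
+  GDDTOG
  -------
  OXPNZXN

Step 1. [col 1: Z + G ≡ N (mod 10)] N=9 is one option consistent with column 1 (Z + G ≡ N (mod 10), carry-in 0) — take it. So N=9.
Step 2. [col 1: Z + G ≡ N (mod 10)] Z=4 is one option consistent with column 1 (Z + G ≡ N (mod 10), carry-in 0) — take it. So Z=4.
Step 3. [O] the sum has 7 digits but both addends have 6; that extra leading digit O is the final carry, namely 1. So O=1.
Step 4. [col 1: Z + G ≡ N (mod 10)] column 1 reads Z+G+carry(0)=N with Z=4, N=9; with digits 1,4,9 already taken and all letters distinct, the only value for G is 5 ⇒ G=5.
Step 5. [col 2: P + O ≡ X (mod 10)] column 2 (P + O ≡ X (mod 10), carry-in 0) doesn't pin X yet; pick X=3 and continue ⇒ X=3.
Step 6. [col 2: P + O ≡ X (mod 10)] from column 2 (O=1, X=3, carry-in 0, digits 1,3,4,5,9 already taken and all letters distinct): P must equal 2 ⇒ P=2.
Step 7. [col 3: D + T ≡ Z (mod 10)] column 3 (D + T ≡ Z (mod 10), carry-in 0) doesn't pin D yet; pick D=8 and continue ⇒ D=8.
Step 8. [col 3: D + T ≡ Z (mod 10)] from column 3 (D=8, Z=4, carry-in 0, digits 1,2,3,4,5,8,9 already taken and all letters distinct): T must equal 6. So T=6.
Step 9. [col 4: A + D ≡ N (mod 10)] column 4 reads A+D+carry(1)=N with D=8, N=9; with digits 1,2,3,4,5,6,8,9 already taken and all letters distinct, the only value for A is 0 ⇒ A=0.
Step 10. [col 6: E + G ≡ X (mod 10)] column 6 reads E+G+carry(1)=X with G=5, X=3; with digits 0,1,2,3,4,5,6,8,9 already taken and all letters distinct, the only value for E is 7, so E=7.

Answer: A=0, D=8, E=7, G=5, N=9, O=1, P=2, T=6, X=3, Z=4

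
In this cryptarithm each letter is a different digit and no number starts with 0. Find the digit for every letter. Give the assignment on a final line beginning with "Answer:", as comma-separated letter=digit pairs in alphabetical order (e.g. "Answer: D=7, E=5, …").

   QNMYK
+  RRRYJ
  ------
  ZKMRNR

Step 1. [col 1: K + J ≡ R (mod 10)] no forcing yet in column 1 (carry-in 0); K=2 is free and consistent — try it ⇒ K=2.
Step 2. [col 1: K + J ≡ R (mod 10)] column 1 (K + J ≡ R (mod 10), carry-in 0) doesn't pin R yet; pick R=8 and continue ⇒ R=8.
Step 3. [Z] the sum has 6 digits but both addends have 5; that extra leading digit Z is the final carry, namely 1. So Z=1.
Step 4. [col 1: K + J ≡ R (mod 10)] column 1: given K=2, R=8, carry-in 0, and digits 1,2,8 already taken and all letters distinct, K+J≡R (mod 10) forces J=6. So J=6.
Step 5. [col 2: Y + Y ≡ N (mod 10)] no forcing yet in column 2 (carry-in 0); N=0 is free and consistent — try it. So N=0.
Step 6. [col 2: Y + Y ≡ N (mod 10)] column 2 reads Y+Y+carry(0)=N with N=0; with digits 0,1,2,6,8 already taken and all letters distinct, the only value for Y is 5 ⇒ Y=5.
Step 7. [col 3: M + R ≡ R (mod 10)] from column 3 (R=8, carry-in 1, digits 0,1,2,5,6,8 already taken and all letters distinct): M must equal 9, so M=9.
Step 8. [col 5: Q + R ≡ K (mod 10)] from column 5 (R=8, K=2, carry-in 0, digits 0,1,2,5,6,8,9 already taken and all letters distinct): Q must equal 4. So Q=4.

Answer: J=6, K=2, M=9, N=0, Q=4, R=8, Y=5, Z=1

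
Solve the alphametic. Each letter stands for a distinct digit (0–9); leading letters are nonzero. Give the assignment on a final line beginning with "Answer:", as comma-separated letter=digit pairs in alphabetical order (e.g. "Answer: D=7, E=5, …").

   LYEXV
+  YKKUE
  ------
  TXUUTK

Step 1. [col 1: V + E ≡ K (mod 10)] several values work for E in column 1 (V + E ≡ K (mod 10), carry-in 0); try E=4, so E=4.
Step 2. [col 1: V + E ≡ K (mod 10)] column 1 (V + E ≡ K (mod 10), carry-in 0) doesn't pin V yet; pick V=9 and continue, so V=9.
Step 3. [T] the sum has 6 digits but both addends have 5; that extra leading digit T is the final carry, namely 1 ⇒ T=1.
Step 4. [col 1: V + E ≡ K (mod 10)] column 1: given V=9, E=4, carry-in 0, and digits 1,4,9 already taken and all letters distinct, V+E≡K (mod 10) forces K=3. So K=3.
Step 5. [col 2: X + U ≡ T (mod 10)] no forcing yet in column 2 (carry-in 1); U=8 is free and consistent — try it, so U=8.
Step 6. [col 2: X + U ≡ T (mod 10)] from column 2 (U=8, T=1, carry-in 1, digits 1,3,4,8,9 already taken and all letters distinct): X must equal 2 ⇒ X=2.
Step 7. [col 4: Y + K ≡ U (mod 10)] in column 4 we have Y+K≡U with carry-in 0; given K=3, U=8 and digits 1,2,3,4,8,9 already taken and all letters distinct, that pins Y to 5, so Y=5.
Step 8. [col 5: L + Y ≡ X (mod 10)] column 5 reads L+Y+carry(0)=X with Y=5, X=2; with digits 1,2,3,4,5,8,9 already taken and all letters distinct, the only value for L is 7, so L=7.

Answer: E=4, K=3, L=7, T=1, U=8, V=9, X=2, Y=5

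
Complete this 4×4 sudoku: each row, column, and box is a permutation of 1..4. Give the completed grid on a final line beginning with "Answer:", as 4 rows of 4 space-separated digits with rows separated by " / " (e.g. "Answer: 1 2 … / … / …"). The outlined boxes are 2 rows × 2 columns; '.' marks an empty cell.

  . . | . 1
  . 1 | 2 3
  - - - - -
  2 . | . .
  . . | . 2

Step 1. [r1c3∈{4}] r1c3 is down to just 4 ⇒ r1c3=4.
Step 2. [r4c1∈{1,3,4}] in col 1, 1 fits only at r4c1. So r4c1=1.
Step 3. [r4c3∈{3}] r4c3's peers cover all but 3 ⇒ r4c3=3.
Step 4. [r3c2∈{3,4}] in row 3, 3 fits only at r3c2. So r3c2=3.
Step 5. [r4c2∈{4}] nothing but 4 survives at r4c2. So r4c2=4.
Step 6. [r3c3∈{1}] r3c3's peers cover all but 1 ⇒ r3c3=1.
Step 7. [r1c1∈{3}] nothing but 3 survives at r1c1 ⇒ r1c1=3.
Step 8. [r3c4∈{4}] r3c4 has the single candidate 4, so r3c4=4.
Step 9. [r2c1∈{4}] nothing but 4 survives at r2c1, so r2c1=4.
Step 10. [r1c2∈{2}] r1c2 is down to just 2 ⇒ r1c2=2.

Answer: 3 2 4 1 / 4 1 2 3 / 2 3 1 4 / 1 4 3 2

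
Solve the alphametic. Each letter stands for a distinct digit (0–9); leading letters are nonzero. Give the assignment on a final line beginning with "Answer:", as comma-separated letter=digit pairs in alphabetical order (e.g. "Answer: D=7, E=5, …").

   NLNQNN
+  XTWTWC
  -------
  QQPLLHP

Step 1. [col 1: N + C ≡ P (mod 10)] several values work for P in column 1 (N + C ≡ P (mod 10), carry-in 0); try P=7, so P=7.
Step 2. [col 1: N + C ≡ P (mod 10)] column 1 (N + C ≡ P (mod 10), carry-in 0) doesn't pin C yet; pick C=9 and continue. So C=9.
Step 3. [Q] Q is the leading digit of a 7-digit sum of two 6-digit numbers; the final carry is exactly 1. So Q=1.
Step 4. [col 1: N + C ≡ P (mod 10)] from column 1 (C=9, P=7, carry-in 0, digits 1,7,9 already taken and all letters distinct): N must equal 8. So N=8.
Step 5. [col 2: N + W ≡ H (mod 10)] no forcing yet in column 2 (carry-in 1); W=6 is free and consistent — try it ⇒ W=6.
Step 6. [col 2: N + W ≡ H (mod 10)] from column 2 (N=8, W=6, carry-in 1, digits 1,6,7,8,9 already taken and all letters distinct): H must equal 5, so H=5.
Step 7. [col 3: Q + T ≡ L (mod 10)] several values work for T in column 3 (Q + T ≡ L (mod 10), carry-in 1); try T=2. So T=2.
Step 8. [col 3: Q + T ≡ L (mod 10)] column 3: given Q=1, T=2, carry-in 1, and digits 1,2,5,6,7,8,9 already taken and all letters distinct, Q+T≡L (mod 10) forces L=4 ⇒ L=4.
Step 9. [col 6: N + X ≡ Q (mod 10)] column 6 reads N+X+carry(0)=Q with N=8, Q=1; with digits 1,2,4,5,6,7,8,9 already taken and all letters distinct, the only value for X is 3 ⇒ X=3.

Answer: C=9, H=5, L=4, N=8, P=7, Q=1, T=2, W=6, X=3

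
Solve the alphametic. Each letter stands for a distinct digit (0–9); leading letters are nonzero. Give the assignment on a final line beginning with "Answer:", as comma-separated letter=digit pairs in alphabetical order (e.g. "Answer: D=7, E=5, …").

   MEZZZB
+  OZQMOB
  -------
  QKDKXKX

Step 1. [col 1: B + B ≡ X (mod 10)] several values work for X in column 1 (B + B ≡ X (mod 10), carry-in 0); try X=6 ⇒ X=6.
Step 2. [Q] the sum has 7 digits but both addends have 6; that extra leading digit Q is the final carry, namely 1. So Q=1.
Step 3. [col 1: B + B ≡ X (mod 10)] no forcing yet in column 1 (carry-in 0); B=3 is free and consistent — try it ⇒ B=3.
Step 4. [col 2: Z + O ≡ K (mod 10)] column 2 (Z + O ≡ K (mod 10), carry-in 0) doesn't pin O yet; pick O=2 and continue, so O=2.
Step 5. [col 2: Z + O ≡ K (mod 10)] K=0 is one option consistent with column 2 (Z + O ≡ K (mod 10), carry-in 0) — take it, so K=0.
Step 6. [col 2: Z + O ≡ K (mod 10)] column 2 reads Z+O+carry(0)=K with O=2, K=0; with digits 0,1,2,3,6 already taken and all letters distinct, the only value for Z is 8, so Z=8.
Step 7. [col 3: Z + M ≡ X (mod 10)] column 3 reads Z+M+carry(1)=X with Z=8, X=6; with digits 0,1,2,3,6,8 already taken and all letters distinct, the only value for M is 7, so M=7.
Step 8. [col 5: E + Z ≡ D (mod 10)] column 5: given Z=8, carry-in 1, and digits 0,1,2,3,6,7,8 already taken and all letters distinct, E+Z≡D (mod 10) forces E=5. So E=5.
Step 9. [col 5: E + Z ≡ D (mod 10)] column 5: given E=5, Z=8, carry-in 1, and digits 0,1,2,3,5,6,7,8 already taken and all letters distinct, E+Z≡D (mod 10) forces D=4, so D=4.

Answer: B=3, D=4, E=5, K=0, M=7, O=2, Q=1, X=6, Z=8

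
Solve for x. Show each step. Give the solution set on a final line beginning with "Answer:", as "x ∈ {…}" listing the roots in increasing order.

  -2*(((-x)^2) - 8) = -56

Step 1. [-2*(((-x)^2) - 8) = -56] LHS = -2·(…); ÷-2 both sides, so div: ((-x)^2) - 8 = 28.
Step 2. [((-x)^2) - 8 = 28] peel the -8: add 8 from each side. So sub: (-x)^2 = 36.
Step 3. [(-x)^2 = 36] LHS squared, RHS 36 ≥ 0: apply √ (±). So sqrt: -x = 6 or -6.
Step 4. [-x = 6 or -6] LHS negated; negate both sides. So neg: x = -6 or 6.

Answer: x ∈ {-6, 6}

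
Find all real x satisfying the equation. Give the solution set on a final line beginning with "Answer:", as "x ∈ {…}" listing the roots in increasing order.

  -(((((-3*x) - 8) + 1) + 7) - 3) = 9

Step 1. [-(((((-3*x) - 8) + 1) + 7) - 3) = 9] LHS negated; negate both sides ⇒ neg: ((((-3*x) - 8) + 1) + 7) - 3 = -9.
Step 2. [((((-3*x) - 8) + 1) + 7) - 3 = -9] -3 is outermost — add 3 both sides ⇒ sub: (((-3*x) - 8) + 1) + 7 = -6.
Step 3. [(((-3*x) - 8) + 1) + 7 = -6] subtract 7: x sits inside (… + 7), so sub: ((-3*x) - 8) + 1 = -13.
Step 4. [((-3*x) - 8) + 1 = -13] 1 comes off first (subtract 1) ⇒ sub: (-3*x) - 8 = -14.
Step 5. [(-3*x) - 8 = -14] -8 is outermost — add 8 both sides ⇒ sub: -3*x = -6.
Step 6. [-3*x = -6] -3·(inner) — divide through by -3 ⇒ div: x = 2.

Answer: x ∈ {2}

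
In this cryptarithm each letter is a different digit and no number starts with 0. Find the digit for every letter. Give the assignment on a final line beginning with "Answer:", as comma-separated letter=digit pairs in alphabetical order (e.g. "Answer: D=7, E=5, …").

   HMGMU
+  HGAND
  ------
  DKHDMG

Step 1. [col 1: U + D ≡ G (mod 10)] column 1 (U + D ≡ G (mod 10), carry-in 0) doesn't pin G yet; pick G=5 and continue. So G=5.
Step 2. [col 1: U + D ≡ G (mod 10)] several values work for D in column 1 (U + D ≡ G (mod 10), carry-in 0); try D=1 ⇒ D=1.
Step 3. [col 1: U + D ≡ G (mod 10)] column 1 reads U+D+carry(0)=G with D=1, G=5; with digits 1,5 already taken and all letters distinct, the only value for U is 4 ⇒ U=4.
Step 4. [col 2: M + N ≡ M (mod 10)] in column 2 we have M+N≡M with carry-in 0; given nothing yet and digits 1,4,5 already taken and all letters distinct, that pins N to 0. So N=0.
Step 5. [col 2: M + N ≡ M (mod 10)] several values work for M in column 2 (M + N ≡ M (mod 10), carry-in 0); try M=3 ⇒ M=3.
Step 6. [col 3: G + A ≡ D (mod 10)] from column 3 (G=5, D=1, carry-in 0, digits 0,1,3,4,5 already taken and all letters distinct): A must equal 6, so A=6.
Step 7. [col 4: M + G ≡ H (mod 10)] column 4 reads M+G+carry(1)=H with M=3, G=5; with digits 0,1,3,4,5,6 already taken and all letters distinct, the only value for H is 9, so H=9.
Step 8. [col 5: H + H ≡ K (mod 10)] column 5: given H=9, carry-in 0, and digits 0,1,3,4,5,6,9 already taken and all letters distinct, H+H≡K (mod 10) forces K=8, so K=8.

Answer: A=6, D=1, G=5, H=9, K=8, M=3, N=0, U=4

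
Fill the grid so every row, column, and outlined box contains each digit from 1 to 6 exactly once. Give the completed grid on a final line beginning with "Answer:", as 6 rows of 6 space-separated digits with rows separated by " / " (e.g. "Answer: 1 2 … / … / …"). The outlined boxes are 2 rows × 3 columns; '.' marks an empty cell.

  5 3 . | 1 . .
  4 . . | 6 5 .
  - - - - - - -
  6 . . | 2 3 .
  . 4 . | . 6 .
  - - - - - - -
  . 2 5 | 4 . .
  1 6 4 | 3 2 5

Step 1. [r3c3∈{1}] only 1 remains possible at r3c3, so r3c3=1.
Step 2. [r2c3∈{2}] r2c3 has the single candidate 2 ⇒ r2c3=2.
Step 3. [r4c6∈{1}] nothing but 1 survives at r4c6, so r4c6=1.
Step 4. [r1c5∈{4}] r1c5 has the single candidate 4 ⇒ r1c5=4.
Step 5. [r4c1∈{2,3}] row 4 places 2 nowhere but r4c1, so r4c1=2.
Step 6. [r4c4∈{5}] r4c4 is down to just 5, so r4c4=5.
Step 7. [r1c3∈{6}] r1c3's peers cover all but 6 ⇒ r1c3=6.
Step 8. [r5c5∈{1}] r5c5's peers cover all but 1 ⇒ r5c5=1.
Step 9. [r3c2∈{5}] r3c2's peers cover all but 5. So r3c2=5.
Step 10. [r5c6∈{6}] r5c6 has the single candidate 6 ⇒ r5c6=6.
Step 11. [r2c6∈{3}] r2c6 is down to just 3, so r2c6=3.
Step 12. [r1c6∈{2}] only 2 remains possible at r1c6, so r1c6=2.
Step 13. [r3c6∈{4}] r3c6 is down to just 4. So r3c6=4.
Step 14. [r5c1∈{3}] r5c1 has the single candidate 3 ⇒ r5c1=3.
Step 15. [r2c2∈{1}] only 1 remains possible at r2c2, so r2c2=1.
Step 16. [r4c3∈{3}] nothing but 3 survives at r4c3 ⇒ r4c3=3.

Answer: 5 3 6 1 4 2 / 4 1 2 6 5 3 / 6 5 1 2 3 4 / 2 4 3 5 6 1 / 3 2 5 4 1 6 / 1 6 4 3 2 5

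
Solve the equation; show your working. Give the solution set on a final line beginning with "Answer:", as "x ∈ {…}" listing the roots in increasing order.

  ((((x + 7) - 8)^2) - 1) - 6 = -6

Step 1. [((((x + 7) - 8)^2) - 1) - 6 = -6] 6 comes off first (add 6), so sub: (((x + 7) - 8)^2) - 1 = 0.
Step 2. [(((x + 7) - 8)^2) - 1 = 0] 1 comes off first (add 1), so sub: ((x + 7) - 8)^2 = 1.
Step 3. [((x + 7) - 8)^2 = 1] √ both sides: 1 ≥ 0 gives two branches, so sqrt: (x + 7) - 8 = 1 or -1.
Step 4. [(x + 7) - 8 = 1 or -1] 8 comes off first (add 8) ⇒ sub: x + 7 = 9 or 7.
Step 5. [x + 7 = 9 or 7] subtract 7: x sits inside (… + 7), so sub: x = 2 or 0.

Answer: x ∈ {0, 2}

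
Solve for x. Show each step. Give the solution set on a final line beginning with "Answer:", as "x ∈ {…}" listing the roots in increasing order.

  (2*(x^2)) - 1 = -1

Step 1. [(2*(x^2)) - 1 = -1] -1 is outermost — add 1 both sides, so sub: 2*(x^2) = 0.
Step 2. [2*(x^2) = 0] LHS = 2·(…); ÷2 both sides. So div: x^2 = 0.
Step 3. [x^2 = 0] LHS squared, RHS 0 ≥ 0: apply √ (±), so sqrt: x = 0.

Answer: x ∈ {0}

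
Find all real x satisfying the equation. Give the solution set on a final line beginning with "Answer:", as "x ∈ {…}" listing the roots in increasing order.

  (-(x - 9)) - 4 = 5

Step 1. [(-(x - 9)) - 4 = 5] 4 comes off first (add 4), so sub: -(x - 9) = 9.
Step 2. [-(x - 9) = 9] flip signs both sides ⇒ neg: x - 9 = -9.
Step 3. [x - 9 = -9] the outer -9 inverts by adding 9 ⇒ sub: x = 0.

Answer: x ∈ {0}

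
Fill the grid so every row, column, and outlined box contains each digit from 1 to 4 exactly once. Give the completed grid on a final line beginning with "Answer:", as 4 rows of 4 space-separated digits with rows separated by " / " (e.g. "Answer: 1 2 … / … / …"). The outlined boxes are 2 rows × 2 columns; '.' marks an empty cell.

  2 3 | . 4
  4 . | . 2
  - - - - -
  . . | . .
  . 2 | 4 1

Step 1. [r3c1∈{1,3}] r3c1 is the only open cell in col 1 admitting 1. So r3c1=1.
Step 2. [r2c3∈{1,3}] in row 2, 3 fits only at r2c3 ⇒ r2c3=3.
Step 3. [r3c4∈{3}] r3c4's peers cover all but 3 ⇒ r3c4=3.
Step 4. [r4c1∈{3}] only 3 remains possible at r4c1. So r4c1=3.
Step 5. [r3c2∈{4}] r3c2 is down to just 4 ⇒ r3c2=4.
Step 6. [r3c3∈{2}] r3c3 is down to just 2. So r3c3=2.
Step 7. [r2c2∈{1}] r2c2 is down to just 1 ⇒ r2c2=1.
Step 8. [r1c3∈{1}] r1c3 is down to just 1 ⇒ r1c3=1.

Answer: 2 3 1 4 / 4 1 3 2 / 1 4 2 3 / 3 2 4 1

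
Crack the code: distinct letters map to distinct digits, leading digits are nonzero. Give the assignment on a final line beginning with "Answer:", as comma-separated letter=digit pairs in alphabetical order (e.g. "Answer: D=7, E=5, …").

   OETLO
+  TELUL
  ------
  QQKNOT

Step 1. [col 1: O + L ≡ T (mod 10)] several values work for T in column 1 (O + L ≡ T (mod 10), carry-in 0); try T=2 ⇒ T=2.
Step 2. [col 1: O + L ≡ T (mod 10)] several values work for O in column 1 (O + L ≡ T (mod 10), carry-in 0); try O=8, so O=8.
Step 3. [Q] the sum has 6 digits but both addends have 5; that extra leading digit Q is the final carry, namely 1, so Q=1.
Step 4. [col 1: O + L ≡ T (mod 10)] column 1 reads O+L+carry(0)=T with O=8, T=2; with digits 1,2,8 already taken and all letters distinct, the only value for L is 4 ⇒ L=4.
Step 5. [col 2: L + U ≡ O (mod 10)] column 2 reads L+U+carry(1)=O with L=4, O=8; with digits 1,2,4,8 already taken and all letters distinct, the only value for U is 3 ⇒ U=3.
Step 6. [col 3: T + L ≡ N (mod 10)] column 3 reads T+L+carry(0)=N with T=2, L=4; with digits 1,2,3,4,8 already taken and all letters distinct, the only value for N is 6. So N=6.
Step 7. [col 4: E + E ≡ K (mod 10)] column 4: given nothing yet, carry-in 0, and digits 1,2,3,4,6,8 already taken and all letters distinct, E+E≡K (mod 10) forces E=5, so E=5.
Step 8. [col 4: E + E ≡ K (mod 10)] in column 4 we have E+E≡K with carry-in 0; given E=5 and digits 1,2,3,4,5,6,8 already taken and all letters distinct, that pins K to 0. So K=0.

Answer: E=5, K=0, L=4, N=6, O=8, Q=1, T=2, U=3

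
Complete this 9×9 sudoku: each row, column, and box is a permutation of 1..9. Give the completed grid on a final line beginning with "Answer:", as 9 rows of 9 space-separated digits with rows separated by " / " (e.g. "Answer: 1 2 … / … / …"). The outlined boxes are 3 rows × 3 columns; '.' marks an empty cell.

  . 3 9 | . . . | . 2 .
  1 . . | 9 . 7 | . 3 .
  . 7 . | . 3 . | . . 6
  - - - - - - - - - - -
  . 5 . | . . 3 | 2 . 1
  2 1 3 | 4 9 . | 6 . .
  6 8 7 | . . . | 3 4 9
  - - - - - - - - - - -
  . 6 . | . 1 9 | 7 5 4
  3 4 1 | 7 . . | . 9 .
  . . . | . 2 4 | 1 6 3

Step 1. [r8c7∈{8}] r8c7's peers cover all but 8, so r8c7=8.
Step 2. [r7c1∈{8}] nothing but 8 survives at r7c1, so r7c1=8.
Step 3. [r6c5∈{5}] only 5 remains possible at r6c5. So r6c5=5.
Step 4. [r5c6∈{8}] r5c6 has the single candidate 8 ⇒ r5c6=8.
Step 5. [r2c3∈{2,4,5,6,8}] in col 3, 6 fits only at r2c3 ⇒ r2c3=6.
Step 6. [r3c3∈{2,4,5,8}] across col 3, 8 lands solely at r3c3. So r3c3=8.
Step 7. [r8c6∈{5,6}] in row 8, 5 fits only at r8c6 ⇒ r8c6=5.
Step 8. [r5c9∈{5,7}] r5c9 is the only open cell in row 5 admitting 5 ⇒ r5c9=5.
Step 9. [r1c6∈{1,6}] across col 6, 6 lands solely at r1c6, so r1c6=6.
Step 10. [r1c4∈{1,5,8}] row 1 places 1 nowhere but r1c4, so r1c4=1.
Step 11. [r3c4∈{2,5}] col 4 places 5 nowhere but r3c4, so r3c4=5.
Step 12. [r1c1∈{4,5}] box 1 places 5 nowhere but r1c1, so r1c1=5.
Step 13. [r1c7∈{4}] r1c7's peers cover all but 4. So r1c7=4.
Step 14. [r1c5∈{8}] nothing but 8 survives at r1c5. So r1c5=8.
Step 15. [r4c5∈{6,7}] in col 5, 7 fits only at r4c5, so r4c5=7.
Step 16. [r4c1∈{4,9}] row 4 places 9 nowhere but r4c1 ⇒ r4c1=9.
Step 17. [r6c6∈{1,2}] in row 6, 1 fits only at r6c6. So r6c6=1.
Step 18. [r7c3∈{2}] r7c3 is down to just 2 ⇒ r7c3=2.
Step 19. [r8c9∈{2}] r8c9 is down to just 2, so r8c9=2.
Step 20. [r3c6∈{2}] r3c6 is down to just 2. So r3c6=2.
Step 21. [r3c8∈{1}] nothing but 1 survives at r3c8, so r3c8=1.
Step 22. [r9c4∈{8}] r9c4 has the single candidate 8 ⇒ r9c4=8.
Step 23. [r9c3∈{5}] nothing but 5 survives at r9c3. So r9c3=5.
Step 24. [r8c5∈{6}] nothing but 6 survives at r8c5. So r8c5=6.
Step 25. [r3c1∈{4}] nothing but 4 survives at r3c1 ⇒ r3c1=4.
Step 26. [r2c5∈{4}] only 4 remains possible at r2c5, so r2c5=4.
Step 27. [r5c8∈{7}] r5c8's peers cover all but 7 ⇒ r5c8=7.
Step 28. [r4c3∈{4}] only 4 remains possible at r4c3 ⇒ r4c3=4.
Step 29. [r9c1∈{7}] r9c1 has the single candidate 7, so r9c1=7.
Step 30. [r3c7∈{9}] nothing but 9 survives at r3c7 ⇒ r3c7=9.
Step 31. [r6c4∈{2}] r6c4 has the single candidate 2. So r6c4=2.
Step 32. [r4c8∈{8}] only 8 remains possible at r4c8 ⇒ r4c8=8.
Step 33. [r9c2∈{9}] r9c2's peers cover all but 9, so r9c2=9.
Step 34. [r2c9∈{8}] nothing but 8 survives at r2c9 ⇒ r2c9=8.
Step 35. [r4c4∈{6}] only 6 remains possible at r4c4, so r4c4=6.
Step 36. [r2c7∈{5}] r2c7's peers cover all but 5. So r2c7=5.
Step 37. [r1c9∈{7}] r1c9 is down to just 7 ⇒ r1c9=7.
Step 38. [r7c4∈{3}] only 3 remains possible at r7c4. So r7c4=3.
Step 39. [r2c2∈{2}] r2c2 is down to just 2, so r2c2=2.

Answer: 5 3 9 1 8 6 4 2 7 / 1 2 6 9 4 7 5 3 8 / 4 7 8 5 3 2 9 1 6 / 9 5 4 6 7 3 2 8 1 / 2 1 3 4 9 8 6 7 5 / 6 8 7 2 5 1 3 4 9 / 8 6 2 3 1 9 7 5 4 / 3 4 1 7 6 5 8 9 2 / 7 9 5 8 2 4 1 6 3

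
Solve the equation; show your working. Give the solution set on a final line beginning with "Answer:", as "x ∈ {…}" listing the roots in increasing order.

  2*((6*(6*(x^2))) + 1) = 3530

Step 1. [2*((6*(6*(x^2))) + 1) = 3530] 2 out front; divide by 2. So div: (6*(6*(x^2))) + 1 = 1765.
Step 2. [(6*(6*(x^2))) + 1 = 1765] the outer +1 inverts by subtracting 1 ⇒ sub: 6*(6*(x^2)) = 1764.
Step 3. [6*(6*(x^2)) = 1764] 6 out front; divide by 6, so div: 6*(x^2) = 294.
Step 4. [6*(x^2) = 294] LHS = 6·(…); ÷6 both sides ⇒ div: x^2 = 49.
Step 5. [x^2 = 49] LHS squared, RHS 49 ≥ 0: apply √ (±) ⇒ sqrt: x = 7 or -7.

Answer: x ∈ {-7, 7}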